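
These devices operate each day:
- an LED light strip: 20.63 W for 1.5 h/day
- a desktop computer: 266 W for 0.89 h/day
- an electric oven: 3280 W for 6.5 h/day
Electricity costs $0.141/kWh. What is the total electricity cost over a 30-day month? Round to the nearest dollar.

LED light strip: 20.63 W × 1.5 h × 30 d = 928 Wh = 0.9284 kWh
desktop computer: 266 W × 0.89 h × 30 d = 7,102 Wh = 7.102 kWh
electric oven: 3280 W × 6.5 h × 30 d = 639,600 Wh = 639.6 kWh
Total energy = 0.9284 + 7.102 + 639.6 = 647.6 kWh
Cost = 647.6 kWh × $0.141 = $91.32 ≈ $91

$91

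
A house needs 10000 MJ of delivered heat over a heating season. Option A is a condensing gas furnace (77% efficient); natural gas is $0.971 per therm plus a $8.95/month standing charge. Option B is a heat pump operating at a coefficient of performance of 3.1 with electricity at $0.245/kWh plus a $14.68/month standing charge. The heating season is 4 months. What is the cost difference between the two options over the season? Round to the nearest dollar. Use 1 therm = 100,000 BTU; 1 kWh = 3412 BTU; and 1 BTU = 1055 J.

Heat load = 10000 MJ = 10,000,000,000 J / 1055 = 9,478,673 BTU
Gas: input = 9,478,673 / 0.77 = 12,309,965 BTU = 123.1 therm → 123.1 × $0.971 = $119.53; + 4 × $8.95 standing = $155.33
Heat pump: 9,478,673 BTU / 3412 = 2,778 kWh heat; / 3.1 = 896.1 kWh in → × $0.245 = $219.55; + 4 × $14.68 standing = $278.27
Difference = |$155.33 − $278.27| = $122.95 ≈ $123

$123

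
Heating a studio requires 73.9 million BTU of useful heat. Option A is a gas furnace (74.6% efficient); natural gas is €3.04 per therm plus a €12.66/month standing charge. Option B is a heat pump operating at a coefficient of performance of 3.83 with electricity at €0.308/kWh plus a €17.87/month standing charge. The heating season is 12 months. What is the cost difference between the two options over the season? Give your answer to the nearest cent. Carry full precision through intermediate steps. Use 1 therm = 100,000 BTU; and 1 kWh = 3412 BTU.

€1207.20

Heat load = 73.9 × 10⁶ BTU = 73,900,000 BTU
Gas: input = 73,900,000 / 0.746 = 99,061,662 BTU = 990.6 therm → 990.6 × €3.04 = €3,011.47; + 12 × €12.66 standing = €3,163.39
Heat pump: 73,900,000 BTU / 3412 = 21,660 kWh heat; / 3.83 = 5,655 kWh in → × €0.308 = €1,741.76; + 12 × €17.87 standing = €1,956.20
Difference = |€3,163.39 − €1,956.20| = €1,207.20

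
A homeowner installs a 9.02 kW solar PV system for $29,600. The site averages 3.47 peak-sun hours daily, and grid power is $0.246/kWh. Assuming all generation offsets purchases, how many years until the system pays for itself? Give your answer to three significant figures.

Daily generation = 9.02 kW × 3.47 h = 31.3 kWh
Annual generation = 31.3 × 365 = 11424 kWh
Annual savings = 11424 × $0.246 = $2,810.37
Payback = $29,600 / $2,810.37 = 10.5 years

10.5 years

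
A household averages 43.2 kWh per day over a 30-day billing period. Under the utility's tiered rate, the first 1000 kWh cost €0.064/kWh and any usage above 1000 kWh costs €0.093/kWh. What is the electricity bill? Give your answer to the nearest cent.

€91.53

Usage = 43.2 kWh/day × 30 days = 1296 kWh
First 1000 kWh × €0.064 = €64.00
Remaining 296 kWh × €0.093 = €27.53
Total = €91.53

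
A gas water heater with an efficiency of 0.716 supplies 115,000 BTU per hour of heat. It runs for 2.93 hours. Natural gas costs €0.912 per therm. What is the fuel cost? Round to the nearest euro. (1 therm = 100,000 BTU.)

Heat delivered = 115,000 BTU/h × 2.93 h = 336,950 BTU
Gas input = 336,950 / 0.716 = 470,601 BTU
= 470,601 / 100,000 = 4.706 therm
Cost = 4.706 × €0.912/therm = €4.29 ≈ €4

€4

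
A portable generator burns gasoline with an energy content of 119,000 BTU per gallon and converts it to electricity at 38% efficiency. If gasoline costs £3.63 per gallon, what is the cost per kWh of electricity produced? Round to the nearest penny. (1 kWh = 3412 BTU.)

£0.27

Electrical output per gallon = 119,000 BTU × 0.38 / 3412 BTU/kWh = 13.25 kWh
Cost per kWh = £3.63 / 13.25 kWh = £0.274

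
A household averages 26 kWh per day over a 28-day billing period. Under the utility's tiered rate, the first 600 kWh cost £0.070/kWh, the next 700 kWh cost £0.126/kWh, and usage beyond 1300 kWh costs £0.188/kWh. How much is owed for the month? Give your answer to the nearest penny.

Usage = 26 kWh/day × 28 days = 728 kWh
First 600 kWh × £0.070 = £42.00
Next 128 kWh × £0.126 = £16.13
Remaining tier: 0 kWh (not reached)
Total = £58.13

£58.13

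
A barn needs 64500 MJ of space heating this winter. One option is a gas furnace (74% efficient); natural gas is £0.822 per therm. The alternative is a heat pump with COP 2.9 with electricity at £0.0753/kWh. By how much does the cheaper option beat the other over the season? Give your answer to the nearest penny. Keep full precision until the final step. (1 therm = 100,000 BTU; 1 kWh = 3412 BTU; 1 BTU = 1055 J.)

£213.86

Heat load = 64500 MJ = 64,500,000,000 J / 1055 = 61,137,441 BTU
Gas: input = 61,137,441 / 0.74 = 82,618,163 BTU = 826.2 therm → 826.2 × £0.822 = £679.12
Heat pump: 61,137,441 BTU / 3412 = 17,920 kWh heat; / 2.9 = 6,179 kWh in → × £0.0753 = £465.26
Difference = |£679.12 − £465.26| = £213.86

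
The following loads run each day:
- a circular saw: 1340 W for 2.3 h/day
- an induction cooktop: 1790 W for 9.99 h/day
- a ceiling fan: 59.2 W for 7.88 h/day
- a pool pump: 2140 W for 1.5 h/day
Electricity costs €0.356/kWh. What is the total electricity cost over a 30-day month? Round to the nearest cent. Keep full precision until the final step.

circular saw: 1340 W × 2.3 h × 30 d = 92,460 Wh = 92.46 kWh
induction cooktop: 1790 W × 9.99 h × 30 d = 536,463 Wh = 536.5 kWh
ceiling fan: 59.2 W × 7.88 h × 30 d = 13,995 Wh = 13.99 kWh
pool pump: 2140 W × 1.5 h × 30 d = 96,300 Wh = 96.3 kWh
Total energy = 92.46 + 536.5 + 13.99 + 96.3 = 739.2 kWh
Cost = 739.2 kWh × €0.356 = €263.16

€263.16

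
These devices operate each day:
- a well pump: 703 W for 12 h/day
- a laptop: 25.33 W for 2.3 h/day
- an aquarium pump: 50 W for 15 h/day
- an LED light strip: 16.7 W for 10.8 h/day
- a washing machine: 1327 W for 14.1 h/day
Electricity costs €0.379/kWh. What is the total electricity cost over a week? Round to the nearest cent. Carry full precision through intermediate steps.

€74.64

well pump: 703 W × 12 h × 7 d = 59,052 Wh = 59.05 kWh
laptop: 25.33 W × 2.3 h × 7 d = 408 Wh = 0.4078 kWh
aquarium pump: 50 W × 15 h × 7 d = 5,250 Wh = 5.25 kWh
LED light strip: 16.7 W × 10.8 h × 7 d = 1,263 Wh = 1.263 kWh
washing machine: 1327 W × 14.1 h × 7 d = 130,975 Wh = 131 kWh
Total energy = 59.05 + 0.4078 + 5.25 + 1.263 + 131 = 196.9 kWh
Cost = 196.9 kWh × €0.379 = €74.64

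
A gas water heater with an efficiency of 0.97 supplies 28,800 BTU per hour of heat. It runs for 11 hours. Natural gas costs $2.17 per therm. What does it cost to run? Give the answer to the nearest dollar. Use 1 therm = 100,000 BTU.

Heat delivered = 28,800 BTU/h × 11 h = 316,800 BTU
Gas input = 316,800 / 0.97 = 326,598 BTU
= 326,598 / 100,000 = 3.266 therm
Cost = 3.266 × $2.17/therm = $7.09 ≈ $7

$7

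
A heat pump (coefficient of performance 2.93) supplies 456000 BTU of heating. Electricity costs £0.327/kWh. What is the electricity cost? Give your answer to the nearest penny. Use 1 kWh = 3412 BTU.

Heat delivered = 456,000 BTU / 3412 = 133.6 kWh
Electrical input = 133.6 kWh / 2.93 = 45.61 kWh
Cost = 45.61 × £0.327/kWh = £14.92

£14.92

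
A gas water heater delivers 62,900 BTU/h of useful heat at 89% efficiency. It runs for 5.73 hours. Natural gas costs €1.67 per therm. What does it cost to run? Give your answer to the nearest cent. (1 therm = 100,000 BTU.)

€6.76

Heat delivered = 62,900 BTU/h × 5.73 h = 360,417 BTU
Gas input = 360,417 / 0.89 = 404,963 BTU
= 404,963 / 100,000 = 4.05 therm
Cost = 4.05 × €1.67/therm = €6.76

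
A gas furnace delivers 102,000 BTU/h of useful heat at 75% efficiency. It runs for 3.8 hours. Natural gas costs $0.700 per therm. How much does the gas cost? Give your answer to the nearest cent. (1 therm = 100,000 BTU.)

Heat delivered = 102,000 BTU/h × 3.8 h = 387,600 BTU
Gas input = 387,600 / 0.75 = 516,800 BTU
= 516,800 / 100,000 = 5.168 therm
Cost = 5.168 × $0.700/therm = $3.62

$3.62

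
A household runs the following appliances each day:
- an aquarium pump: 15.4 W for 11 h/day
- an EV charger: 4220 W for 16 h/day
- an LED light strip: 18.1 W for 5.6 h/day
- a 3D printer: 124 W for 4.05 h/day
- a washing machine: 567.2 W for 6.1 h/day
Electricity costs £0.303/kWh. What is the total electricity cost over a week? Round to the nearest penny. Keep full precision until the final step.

£152.19

aquarium pump: 15.4 W × 11 h × 7 d = 1,186 Wh = 1.186 kWh
EV charger: 4220 W × 16 h × 7 d = 472,640 Wh = 472.6 kWh
LED light strip: 18.1 W × 5.6 h × 7 d = 710 Wh = 0.7095 kWh
3D printer: 124 W × 4.05 h × 7 d = 3,515 Wh = 3.515 kWh
washing machine: 567.2 W × 6.1 h × 7 d = 24,219 Wh = 24.22 kWh
Total energy = 1.186 + 472.6 + 0.7095 + 3.515 + 24.22 = 502.3 kWh
Cost = 502.3 kWh × £0.303 = £152.19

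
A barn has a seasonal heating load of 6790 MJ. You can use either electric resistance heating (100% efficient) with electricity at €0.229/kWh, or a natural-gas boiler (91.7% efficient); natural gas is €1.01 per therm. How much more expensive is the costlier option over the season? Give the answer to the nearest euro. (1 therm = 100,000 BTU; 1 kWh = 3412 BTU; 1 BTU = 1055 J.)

Heat load = 6790 MJ = 6,790,000,000 J / 1055 = 6,436,019 BTU
Gas: input = 6,436,019 / 0.917 = 7,018,559 BTU = 70.19 therm → 70.19 × €1.01 = €70.89
Electric: 6,436,019 BTU / 3412 = 1,886 kWh → × €0.229 = €431.96
Difference = |€70.89 − €431.96| = €361.07 ≈ €361

€361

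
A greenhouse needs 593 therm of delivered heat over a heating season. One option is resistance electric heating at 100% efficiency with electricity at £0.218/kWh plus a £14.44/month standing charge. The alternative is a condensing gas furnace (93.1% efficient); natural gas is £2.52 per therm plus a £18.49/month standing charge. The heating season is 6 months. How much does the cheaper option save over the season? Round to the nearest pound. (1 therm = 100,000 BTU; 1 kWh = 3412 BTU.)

£2159

Heat load = 593 therm × 100,000 = 59,300,000 BTU
Gas: input = 59,300,000 / 0.931 = 63,694,952 BTU = 636.9 therm → 636.9 × £2.52 = £1,605.11; + 6 × £18.49 standing = £1,716.05
Electric: 59,300,000 BTU / 3412 = 17,380 kWh → × £0.218 = £3,788.80; + 6 × £14.44 standing = £3,875.44
Difference = |£1,716.05 − £3,875.44| = £2,159.39 ≈ £2159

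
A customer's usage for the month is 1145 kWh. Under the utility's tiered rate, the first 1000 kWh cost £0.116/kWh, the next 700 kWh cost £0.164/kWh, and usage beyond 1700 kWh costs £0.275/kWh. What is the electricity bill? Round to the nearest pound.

First 1000 kWh × £0.116 = £116.00
Next 145 kWh × £0.164 = £23.78
Remaining tier: 0 kWh (not reached)
Total = £139.78 ≈ £140

£140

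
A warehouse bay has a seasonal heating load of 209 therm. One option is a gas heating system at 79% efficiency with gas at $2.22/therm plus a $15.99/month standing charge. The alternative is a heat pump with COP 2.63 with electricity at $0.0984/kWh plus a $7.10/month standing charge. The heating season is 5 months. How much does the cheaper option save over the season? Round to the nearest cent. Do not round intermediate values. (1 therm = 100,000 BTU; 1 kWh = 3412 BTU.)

$402.59

Heat load = 209 therm × 100,000 = 20,900,000 BTU
Gas: input = 20,900,000 / 0.79 = 26,455,696 BTU = 264.6 therm → 264.6 × $2.22 = $587.32; + 5 × $15.99 standing = $667.27
Heat pump: 20,900,000 BTU / 3412 = 6,125 kWh heat; / 2.63 = 2,329 kWh in → × $0.0984 = $229.18; + 5 × $7.10 standing = $264.68
Difference = |$667.27 − $264.68| = $402.59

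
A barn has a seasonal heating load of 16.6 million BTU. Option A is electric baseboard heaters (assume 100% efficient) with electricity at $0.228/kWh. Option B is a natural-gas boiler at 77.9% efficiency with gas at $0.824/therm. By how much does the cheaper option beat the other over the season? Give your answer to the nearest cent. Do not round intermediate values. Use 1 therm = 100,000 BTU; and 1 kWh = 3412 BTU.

Heat load = 16.6 × 10⁶ BTU = 16,600,000 BTU
Gas: input = 16,600,000 / 0.779 = 21,309,371 BTU = 213.1 therm → 213.1 × $0.824 = $175.59
Electric: 16,600,000 BTU / 3412 = 4,865 kWh → × $0.228 = $1,109.26
Difference = |$175.59 − $1,109.26| = $933.67

$933.67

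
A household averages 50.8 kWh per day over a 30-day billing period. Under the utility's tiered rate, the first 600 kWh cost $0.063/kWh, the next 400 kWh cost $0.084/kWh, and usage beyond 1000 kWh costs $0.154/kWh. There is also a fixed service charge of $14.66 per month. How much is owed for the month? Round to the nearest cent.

Usage = 50.8 kWh/day × 30 days = 1524 kWh
First 600 kWh × $0.063 = $37.80
Next 400 kWh × $0.084 = $33.60
Remaining 524 kWh × $0.154 = $80.70
Energy charge = $152.10; + service $14.66 = $166.76

$166.76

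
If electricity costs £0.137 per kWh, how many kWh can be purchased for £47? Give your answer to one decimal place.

343.1 kWh

£47 / £0.137 per kWh = 343.1 kWh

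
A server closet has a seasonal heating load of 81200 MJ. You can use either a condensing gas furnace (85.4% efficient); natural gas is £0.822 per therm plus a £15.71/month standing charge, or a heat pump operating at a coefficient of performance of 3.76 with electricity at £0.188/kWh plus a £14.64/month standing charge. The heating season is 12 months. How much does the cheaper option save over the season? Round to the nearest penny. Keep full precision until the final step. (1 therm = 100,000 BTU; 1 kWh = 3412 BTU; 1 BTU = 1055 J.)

Heat load = 81200 MJ = 81,200,000,000 J / 1055 = 76,966,825 BTU
Gas: input = 76,966,825 / 0.854 = 90,125,087 BTU = 901.3 therm → 901.3 × £0.822 = £740.83; + 12 × £15.71 standing = £929.35
Heat pump: 76,966,825 BTU / 3412 = 22,560 kWh heat; / 3.76 = 5,999 kWh in → × £0.188 = £1,127.88; + 12 × £14.64 standing = £1,303.56
Difference = |£929.35 − £1,303.56| = £374.22

£374.22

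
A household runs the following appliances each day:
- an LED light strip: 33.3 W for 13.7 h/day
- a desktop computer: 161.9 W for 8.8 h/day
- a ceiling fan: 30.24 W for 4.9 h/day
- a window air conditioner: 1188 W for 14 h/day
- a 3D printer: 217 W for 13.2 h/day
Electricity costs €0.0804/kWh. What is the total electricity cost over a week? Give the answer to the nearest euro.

€12

LED light strip: 33.3 W × 13.7 h × 7 d = 3,193 Wh = 3.193 kWh
desktop computer: 161.9 W × 8.8 h × 7 d = 9,973 Wh = 9.973 kWh
ceiling fan: 30.24 W × 4.9 h × 7 d = 1,037 Wh = 1.037 kWh
window air conditioner: 1188 W × 14 h × 7 d = 116,424 Wh = 116.4 kWh
3D printer: 217 W × 13.2 h × 7 d = 20,051 Wh = 20.05 kWh
Total energy = 3.193 + 9.973 + 1.037 + 116.4 + 20.05 = 150.7 kWh
Cost = 150.7 kWh × €0.0804 = €12.11 ≈ €12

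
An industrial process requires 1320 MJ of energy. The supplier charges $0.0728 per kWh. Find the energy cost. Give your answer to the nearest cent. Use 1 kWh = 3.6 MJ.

$26.69

1320 MJ × (0.27778 kWh/MJ) = 366.7 kWh
Cost = 366.7 kWh × $0.0728/kWh = $26.69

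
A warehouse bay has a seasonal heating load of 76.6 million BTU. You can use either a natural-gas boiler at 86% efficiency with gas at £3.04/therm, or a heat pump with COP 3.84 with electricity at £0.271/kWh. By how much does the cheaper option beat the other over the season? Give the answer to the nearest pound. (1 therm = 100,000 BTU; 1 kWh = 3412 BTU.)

£1123

Heat load = 76.6 × 10⁶ BTU = 76,600,000 BTU
Gas: input = 76,600,000 / 0.860 = 89,069,767 BTU = 890.7 therm → 890.7 × £3.04 = £2,707.72
Heat pump: 76,600,000 BTU / 3412 = 22,450 kWh heat; / 3.84 = 5,846 kWh in → × £0.271 = £1,584.37
Difference = |£2,707.72 − £1,584.37| = £1,123.35 ≈ £1123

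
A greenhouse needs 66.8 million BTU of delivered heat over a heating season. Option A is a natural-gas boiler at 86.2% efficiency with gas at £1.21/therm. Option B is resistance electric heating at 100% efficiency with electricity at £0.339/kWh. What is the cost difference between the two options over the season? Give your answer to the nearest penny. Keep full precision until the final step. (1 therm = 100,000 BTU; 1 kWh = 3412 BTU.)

Heat load = 66.8 × 10⁶ BTU = 66,800,000 BTU
Gas: input = 66,800,000 / 0.862 = 77,494,200 BTU = 774.9 therm → 774.9 × £1.21 = £937.68
Electric: 66,800,000 BTU / 3412 = 19,580 kWh → × £0.339 = £6,636.93
Difference = |£937.68 − £6,636.93| = £5,699.25

£5699.25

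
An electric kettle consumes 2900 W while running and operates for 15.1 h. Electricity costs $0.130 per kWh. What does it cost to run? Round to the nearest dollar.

$6

Energy = 2900 W × 15.1 h = 43,790 Wh = 43.79 kWh
Cost = 43.79 kWh × $0.130/kWh = $5.69 ≈ $6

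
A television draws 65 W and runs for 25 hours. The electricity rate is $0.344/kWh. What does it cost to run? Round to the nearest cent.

Energy = 65 W × 25 h = 1,625 Wh = 1.625 kWh
Cost = 1.625 kWh × $0.344/kWh = $0.56

$0.56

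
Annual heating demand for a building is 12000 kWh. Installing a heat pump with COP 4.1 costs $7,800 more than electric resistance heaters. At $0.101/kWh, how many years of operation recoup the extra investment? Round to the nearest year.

9 years

Resistance: 12000 kWh × $0.101 = $1,212.00/yr
Heat pump: 12000 / 4.1 = 2927 kWh in → × $0.101 = $295.61/yr
Annual savings = $916.39
Payback = $7,800 / $916.39 = 8.51 years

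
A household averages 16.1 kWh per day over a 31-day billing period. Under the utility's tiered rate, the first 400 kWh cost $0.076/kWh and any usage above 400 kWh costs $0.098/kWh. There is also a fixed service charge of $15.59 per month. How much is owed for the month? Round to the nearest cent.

$55.70

Usage = 16.1 kWh/day × 31 days = 499.1 kWh
First 400 kWh × $0.076 = $30.40
Remaining 99.1 kWh × $0.098 = $9.71
Energy charge = $40.11; + service $15.59 = $55.70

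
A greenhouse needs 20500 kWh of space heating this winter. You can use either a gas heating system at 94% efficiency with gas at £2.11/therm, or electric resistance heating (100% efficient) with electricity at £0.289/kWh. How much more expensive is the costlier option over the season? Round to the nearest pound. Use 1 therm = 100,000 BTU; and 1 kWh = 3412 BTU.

£4354

Heat load = 20500 kWh × 3412 = 69,946,000 BTU
Gas: input = 69,946,000 / 0.94 = 74,410,638 BTU = 744.1 therm → 744.1 × £2.11 = £1,570.06
Electric: 69,946,000 BTU / 3412 = 20,500 kWh → × £0.289 = £5,924.50
Difference = |£1,570.06 − £5,924.50| = £4,354.44 ≈ £4354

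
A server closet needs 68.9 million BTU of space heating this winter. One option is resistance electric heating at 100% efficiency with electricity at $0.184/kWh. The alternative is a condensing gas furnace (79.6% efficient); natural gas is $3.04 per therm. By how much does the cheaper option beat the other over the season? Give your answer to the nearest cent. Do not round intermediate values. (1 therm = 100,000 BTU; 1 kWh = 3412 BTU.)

Heat load = 68.9 × 10⁶ BTU = 68,900,000 BTU
Gas: input = 68,900,000 / 0.796 = 86,557,789 BTU = 865.6 therm → 865.6 × $3.04 = $2,631.36
Electric: 68,900,000 BTU / 3412 = 20,190 kWh → × $0.184 = $3,715.59
Difference = |$2,631.36 − $3,715.59| = $1,084.24

$1084.24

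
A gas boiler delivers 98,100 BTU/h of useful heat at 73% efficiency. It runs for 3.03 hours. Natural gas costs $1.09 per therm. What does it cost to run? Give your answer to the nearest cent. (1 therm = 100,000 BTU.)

Heat delivered = 98,100 BTU/h × 3.03 h = 297,243 BTU
Gas input = 297,243 / 0.73 = 407,182 BTU
= 407,182 / 100,000 = 4.072 therm
Cost = 4.072 × $1.09/therm = $4.44

$4.44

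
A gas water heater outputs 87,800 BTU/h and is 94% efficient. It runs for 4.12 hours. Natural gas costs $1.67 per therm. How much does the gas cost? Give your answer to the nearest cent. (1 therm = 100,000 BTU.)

$6.43

Heat delivered = 87,800 BTU/h × 4.12 h = 361,736 BTU
Gas input = 361,736 / 0.94 = 384,826 BTU
= 384,826 / 100,000 = 3.848 therm
Cost = 3.848 × $1.67/therm = $6.43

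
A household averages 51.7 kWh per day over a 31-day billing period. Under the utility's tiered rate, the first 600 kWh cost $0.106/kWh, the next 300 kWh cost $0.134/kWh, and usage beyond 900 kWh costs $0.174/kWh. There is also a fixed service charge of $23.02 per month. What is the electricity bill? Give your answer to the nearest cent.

$249.09

Usage = 51.7 kWh/day × 31 days = 1602.7 kWh
First 600 kWh × $0.106 = $63.60
Next 300 kWh × $0.134 = $40.20
Remaining 702.7 kWh × $0.174 = $122.27
Energy charge = $226.07; + service $23.02 = $249.09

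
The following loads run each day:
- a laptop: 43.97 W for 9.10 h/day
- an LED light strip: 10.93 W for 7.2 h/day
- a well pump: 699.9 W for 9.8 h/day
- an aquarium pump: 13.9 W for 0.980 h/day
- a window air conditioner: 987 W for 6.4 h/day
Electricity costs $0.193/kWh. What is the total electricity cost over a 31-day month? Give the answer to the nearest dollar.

laptop: 43.97 W × 9.10 h × 31 d = 12,404 Wh = 12.4 kWh
LED light strip: 10.93 W × 7.2 h × 31 d = 2,440 Wh = 2.44 kWh
well pump: 699.9 W × 9.8 h × 31 d = 212,630 Wh = 212.6 kWh
aquarium pump: 13.9 W × 0.980 h × 31 d = 422 Wh = 0.4223 kWh
window air conditioner: 987 W × 6.4 h × 31 d = 195,821 Wh = 195.8 kWh
Total energy = 12.4 + 2.44 + 212.6 + 0.4223 + 195.8 = 423.7 kWh
Cost = 423.7 kWh × $0.193 = $81.78 ≈ $82

$82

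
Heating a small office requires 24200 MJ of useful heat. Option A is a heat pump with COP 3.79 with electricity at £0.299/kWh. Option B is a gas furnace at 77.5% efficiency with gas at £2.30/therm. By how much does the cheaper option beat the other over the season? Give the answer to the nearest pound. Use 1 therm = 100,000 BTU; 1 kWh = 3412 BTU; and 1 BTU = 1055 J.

£150

Heat load = 24200 MJ = 24,200,000,000 J / 1055 = 22,938,389 BTU
Gas: input = 22,938,389 / 0.775 = 29,597,921 BTU = 296 therm → 296 × £2.30 = £680.75
Heat pump: 22,938,389 BTU / 3412 = 6,723 kWh heat; / 3.79 = 1,774 kWh in → × £0.299 = £530.38
Difference = |£680.75 − £530.38| = £150.37 ≈ £150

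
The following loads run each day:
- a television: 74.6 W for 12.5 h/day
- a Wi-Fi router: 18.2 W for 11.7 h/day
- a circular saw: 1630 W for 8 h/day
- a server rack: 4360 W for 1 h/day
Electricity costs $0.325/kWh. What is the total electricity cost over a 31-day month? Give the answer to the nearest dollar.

$187

television: 74.6 W × 12.5 h × 31 d = 28,907 Wh = 28.91 kWh
Wi-Fi router: 18.2 W × 11.7 h × 31 d = 6,601 Wh = 6.601 kWh
circular saw: 1630 W × 8 h × 31 d = 404,240 Wh = 404.2 kWh
server rack: 4360 W × 1 h × 31 d = 135,160 Wh = 135.2 kWh
Total energy = 28.91 + 6.601 + 404.2 + 135.2 = 574.9 kWh
Cost = 574.9 kWh × $0.325 = $186.85 ≈ $187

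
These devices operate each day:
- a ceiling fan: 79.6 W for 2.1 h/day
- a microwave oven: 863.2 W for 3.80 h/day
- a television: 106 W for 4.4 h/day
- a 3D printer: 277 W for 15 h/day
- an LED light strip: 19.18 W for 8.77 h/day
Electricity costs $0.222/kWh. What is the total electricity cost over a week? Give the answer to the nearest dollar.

ceiling fan: 79.6 W × 2.1 h × 7 d = 1,170 Wh = 1.17 kWh
microwave oven: 863.2 W × 3.80 h × 7 d = 22,961 Wh = 22.96 kWh
television: 106 W × 4.4 h × 7 d = 3,265 Wh = 3.265 kWh
3D printer: 277 W × 15 h × 7 d = 29,085 Wh = 29.09 kWh
LED light strip: 19.18 W × 8.77 h × 7 d = 1,177 Wh = 1.177 kWh
Total energy = 1.17 + 22.96 + 3.265 + 29.09 + 1.177 = 57.66 kWh
Cost = 57.66 kWh × $0.222 = $12.80 ≈ $13

$13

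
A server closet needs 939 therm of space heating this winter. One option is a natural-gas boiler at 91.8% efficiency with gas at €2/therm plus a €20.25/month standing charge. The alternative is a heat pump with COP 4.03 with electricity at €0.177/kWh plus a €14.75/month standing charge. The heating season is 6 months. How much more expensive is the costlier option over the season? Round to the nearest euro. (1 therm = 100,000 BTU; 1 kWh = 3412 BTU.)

Heat load = 939 therm × 100,000 = 93,900,000 BTU
Gas: input = 93,900,000 / 0.918 = 102,287,582 BTU = 1,023 therm → 1,023 × €2 = €2,045.75; + 6 × €20.25 standing = €2,167.25
Heat pump: 93,900,000 BTU / 3412 = 27,520 kWh heat; / 4.03 = 6,829 kWh in → × €0.177 = €1,208.72; + 6 × €14.75 standing = €1,297.22
Difference = |€2,167.25 − €1,297.22| = €870.03 ≈ €870

€870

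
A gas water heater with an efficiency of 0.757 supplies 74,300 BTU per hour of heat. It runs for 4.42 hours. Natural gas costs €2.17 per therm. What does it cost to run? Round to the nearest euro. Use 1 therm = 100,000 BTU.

Heat delivered = 74,300 BTU/h × 4.42 h = 328,406 BTU
Gas input = 328,406 / 0.757 = 433,826 BTU
= 433,826 / 100,000 = 4.338 therm
Cost = 4.338 × €2.17/therm = €9.41 ≈ €9

€9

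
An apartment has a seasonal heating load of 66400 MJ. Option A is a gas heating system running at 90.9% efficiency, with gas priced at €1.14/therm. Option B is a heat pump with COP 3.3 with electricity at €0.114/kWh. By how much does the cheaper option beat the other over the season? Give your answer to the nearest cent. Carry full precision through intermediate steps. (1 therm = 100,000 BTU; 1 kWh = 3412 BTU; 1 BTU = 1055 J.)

€152.09

Heat load = 66400 MJ = 66,400,000,000 J / 1055 = 62,938,389 BTU
Gas: input = 62,938,389 / 0.909 = 69,239,151 BTU = 692.4 therm → 692.4 × €1.14 = €789.33
Heat pump: 62,938,389 BTU / 3412 = 18,450 kWh heat; / 3.3 = 5,590 kWh in → × €0.114 = €637.23
Difference = |€789.33 − €637.23| = €152.09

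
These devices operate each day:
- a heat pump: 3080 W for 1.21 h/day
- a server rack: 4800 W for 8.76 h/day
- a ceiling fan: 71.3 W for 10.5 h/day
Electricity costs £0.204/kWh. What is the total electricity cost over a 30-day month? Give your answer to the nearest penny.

heat pump: 3080 W × 1.21 h × 30 d = 111,804 Wh = 111.8 kWh
server rack: 4800 W × 8.76 h × 30 d = 1,261,440 Wh = 1,261 kWh
ceiling fan: 71.3 W × 10.5 h × 30 d = 22,460 Wh = 22.46 kWh
Total energy = 111.8 + 1,261 + 22.46 = 1,396 kWh
Cost = 1,396 kWh × £0.204 = £284.72

£284.72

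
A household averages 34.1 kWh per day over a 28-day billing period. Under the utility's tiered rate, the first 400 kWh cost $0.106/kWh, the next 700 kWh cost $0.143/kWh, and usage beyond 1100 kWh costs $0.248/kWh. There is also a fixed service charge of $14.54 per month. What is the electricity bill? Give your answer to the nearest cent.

$136.28

Usage = 34.1 kWh/day × 28 days = 954.8 kWh
First 400 kWh × $0.106 = $42.40
Next 554.8 kWh × $0.143 = $79.34
Remaining tier: 0 kWh (not reached)
Energy charge = $121.74; + service $14.54 = $136.28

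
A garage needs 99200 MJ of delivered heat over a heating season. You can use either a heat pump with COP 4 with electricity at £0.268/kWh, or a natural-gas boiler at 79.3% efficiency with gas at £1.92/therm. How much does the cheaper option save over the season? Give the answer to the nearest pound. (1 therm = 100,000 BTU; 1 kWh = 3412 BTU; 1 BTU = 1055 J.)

Heat load = 99200 MJ = 99,200,000,000 J / 1055 = 94,028,436 BTU
Gas: input = 94,028,436 / 0.793 = 118,573,059 BTU = 1,186 therm → 1,186 × £1.92 = £2,276.60
Heat pump: 94,028,436 BTU / 3412 = 27,560 kWh heat; / 4 = 6,890 kWh in → × £0.268 = £1,846.40
Difference = |£2,276.60 − £1,846.40| = £430.21 ≈ £430

£430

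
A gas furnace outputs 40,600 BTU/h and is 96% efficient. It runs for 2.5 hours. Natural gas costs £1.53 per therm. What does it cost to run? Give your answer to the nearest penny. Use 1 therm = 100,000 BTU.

Heat delivered = 40,600 BTU/h × 2.5 h = 101,500 BTU
Gas input = 101,500 / 0.96 = 105,729 BTU
= 105,729 / 100,000 = 1.057 therm
Cost = 1.057 × £1.53/therm = £1.62

£1.62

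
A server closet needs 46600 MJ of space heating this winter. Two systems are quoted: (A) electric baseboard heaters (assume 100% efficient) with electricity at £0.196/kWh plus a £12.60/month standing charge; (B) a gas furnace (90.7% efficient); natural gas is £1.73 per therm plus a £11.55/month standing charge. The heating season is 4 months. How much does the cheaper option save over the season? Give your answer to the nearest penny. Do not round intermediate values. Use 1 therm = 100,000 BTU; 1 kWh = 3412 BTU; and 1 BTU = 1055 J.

£1699.05

Heat load = 46600 MJ = 46,600,000,000 J / 1055 = 44,170,616 BTU
Gas: input = 44,170,616 / 0.907 = 48,699,687 BTU = 487 therm → 487 × £1.73 = £842.50; + 4 × £11.55 standing = £888.70
Electric: 44,170,616 BTU / 3412 = 12,950 kWh → × £0.196 = £2,537.35; + 4 × £12.60 standing = £2,587.75
Difference = |£888.70 − £2,587.75| = £1,699.05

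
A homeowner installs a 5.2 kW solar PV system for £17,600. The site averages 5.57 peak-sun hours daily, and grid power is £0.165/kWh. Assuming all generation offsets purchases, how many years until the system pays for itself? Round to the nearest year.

10 years

Daily generation = 5.2 kW × 5.57 h = 28.96 kWh
Annual generation = 28.96 × 365 = 10572 kWh
Annual savings = 10572 × £0.165 = £1,744.36
Payback = £17,600 / £1,744.36 = 10.1 years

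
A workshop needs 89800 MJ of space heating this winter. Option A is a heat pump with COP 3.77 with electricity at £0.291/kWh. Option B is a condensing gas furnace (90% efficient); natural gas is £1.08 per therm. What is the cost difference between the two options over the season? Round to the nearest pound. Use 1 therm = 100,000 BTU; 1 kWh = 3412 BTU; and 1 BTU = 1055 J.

Heat load = 89800 MJ = 89,800,000,000 J / 1055 = 85,118,483 BTU
Gas: input = 85,118,483 / 0.90 = 94,576,093 BTU = 945.8 therm → 945.8 × £1.08 = £1,021.42
Heat pump: 85,118,483 BTU / 3412 = 24,950 kWh heat; / 3.77 = 6,617 kWh in → × £0.291 = £1,925.60
Difference = |£1,021.42 − £1,925.60| = £904.18 ≈ £904

£904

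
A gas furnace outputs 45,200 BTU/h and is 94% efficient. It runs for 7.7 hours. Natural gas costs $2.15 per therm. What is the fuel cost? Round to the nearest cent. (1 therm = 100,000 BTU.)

$7.96

Heat delivered = 45,200 BTU/h × 7.7 h = 348,040 BTU
Gas input = 348,040 / 0.940 = 370,255 BTU
= 370,255 / 100,000 = 3.703 therm
Cost = 3.703 × $2.15/therm = $7.96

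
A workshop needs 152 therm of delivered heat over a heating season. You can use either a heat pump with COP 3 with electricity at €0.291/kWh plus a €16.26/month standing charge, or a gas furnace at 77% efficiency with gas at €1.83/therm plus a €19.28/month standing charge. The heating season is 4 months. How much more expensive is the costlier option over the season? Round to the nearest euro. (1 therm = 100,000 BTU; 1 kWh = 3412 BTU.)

€59

Heat load = 152 therm × 100,000 = 15,200,000 BTU
Gas: input = 15,200,000 / 0.77 = 19,740,260 BTU = 197.4 therm → 197.4 × €1.83 = €361.25; + 4 × €19.28 standing = €438.37
Heat pump: 15,200,000 BTU / 3412 = 4,455 kWh heat; / 3 = 1,485 kWh in → × €0.291 = €432.12; + 4 × €16.26 standing = €497.16
Difference = |€438.37 − €497.16| = €58.80 ≈ €59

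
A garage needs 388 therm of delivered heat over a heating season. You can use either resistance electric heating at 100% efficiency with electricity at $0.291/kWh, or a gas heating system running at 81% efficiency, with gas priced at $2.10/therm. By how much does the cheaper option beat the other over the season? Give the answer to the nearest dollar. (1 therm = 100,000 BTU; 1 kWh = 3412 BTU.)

$2303

Heat load = 388 therm × 100,000 = 38,800,000 BTU
Gas: input = 38,800,000 / 0.81 = 47,901,235 BTU = 479 therm → 479 × $2.10 = $1,005.93
Electric: 38,800,000 BTU / 3412 = 11,370 kWh → × $0.291 = $3,309.14
Difference = |$1,005.93 − $3,309.14| = $2,303.22 ≈ $2303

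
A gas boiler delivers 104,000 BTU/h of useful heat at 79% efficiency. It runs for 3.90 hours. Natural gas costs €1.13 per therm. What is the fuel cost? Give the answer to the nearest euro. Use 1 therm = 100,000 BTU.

€6

Heat delivered = 104,000 BTU/h × 3.90 h = 405,600 BTU
Gas input = 405,600 / 0.79 = 513,418 BTU
= 513,418 / 100,000 = 5.134 therm
Cost = 5.134 × €1.13/therm = €5.80 ≈ €6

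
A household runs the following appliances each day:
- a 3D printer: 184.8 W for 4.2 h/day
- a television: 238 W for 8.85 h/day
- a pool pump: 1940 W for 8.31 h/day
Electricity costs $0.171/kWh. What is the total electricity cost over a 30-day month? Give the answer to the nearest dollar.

$97

3D printer: 184.8 W × 4.2 h × 30 d = 23,285 Wh = 23.28 kWh
television: 238 W × 8.85 h × 30 d = 63,189 Wh = 63.19 kWh
pool pump: 1940 W × 8.31 h × 30 d = 483,642 Wh = 483.6 kWh
Total energy = 23.28 + 63.19 + 483.6 = 570.1 kWh
Cost = 570.1 kWh × $0.171 = $97.49 ≈ $97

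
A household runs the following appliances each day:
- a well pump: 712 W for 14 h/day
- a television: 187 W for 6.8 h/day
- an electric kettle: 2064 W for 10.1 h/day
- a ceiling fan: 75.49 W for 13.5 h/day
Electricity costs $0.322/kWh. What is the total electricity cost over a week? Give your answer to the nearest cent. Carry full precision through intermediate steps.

well pump: 712 W × 14 h × 7 d = 69,776 Wh = 69.78 kWh
television: 187 W × 6.8 h × 7 d = 8,901 Wh = 8.901 kWh
electric kettle: 2064 W × 10.1 h × 7 d = 145,925 Wh = 145.9 kWh
ceiling fan: 75.49 W × 13.5 h × 7 d = 7,134 Wh = 7.134 kWh
Total energy = 69.78 + 8.901 + 145.9 + 7.134 = 231.7 kWh
Cost = 231.7 kWh × $0.322 = $74.62

$74.62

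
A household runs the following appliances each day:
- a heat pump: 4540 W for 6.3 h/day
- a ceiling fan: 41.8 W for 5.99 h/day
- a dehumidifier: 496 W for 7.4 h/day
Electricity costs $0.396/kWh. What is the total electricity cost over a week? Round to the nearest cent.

heat pump: 4540 W × 6.3 h × 7 d = 200,214 Wh = 200.2 kWh
ceiling fan: 41.8 W × 5.99 h × 7 d = 1,753 Wh = 1.753 kWh
dehumidifier: 496 W × 7.4 h × 7 d = 25,693 Wh = 25.69 kWh
Total energy = 200.2 + 1.753 + 25.69 = 227.7 kWh
Cost = 227.7 kWh × $0.396 = $90.15

$90.15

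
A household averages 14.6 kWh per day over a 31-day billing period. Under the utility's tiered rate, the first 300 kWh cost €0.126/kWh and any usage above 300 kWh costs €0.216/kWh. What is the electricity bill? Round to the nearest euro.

Usage = 14.6 kWh/day × 31 days = 452.6 kWh
First 300 kWh × €0.126 = €37.80
Remaining 152.6 kWh × €0.216 = €32.96
Total = €70.76 ≈ €71

€71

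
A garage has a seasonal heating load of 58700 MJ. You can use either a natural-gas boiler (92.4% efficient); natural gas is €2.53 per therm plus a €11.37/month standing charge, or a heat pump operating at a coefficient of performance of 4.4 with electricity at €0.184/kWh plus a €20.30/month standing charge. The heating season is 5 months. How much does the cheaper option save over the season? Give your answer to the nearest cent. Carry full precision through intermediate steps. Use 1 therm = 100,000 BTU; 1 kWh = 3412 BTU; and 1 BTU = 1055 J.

€796.89

Heat load = 58700 MJ = 58,700,000,000 J / 1055 = 55,639,810 BTU
Gas: input = 55,639,810 / 0.924 = 60,216,245 BTU = 602.2 therm → 602.2 × €2.53 = €1,523.47; + 5 × €11.37 standing = €1,580.32
Heat pump: 55,639,810 BTU / 3412 = 16,310 kWh heat; / 4.4 = 3,706 kWh in → × €0.184 = €681.93; + 5 × €20.30 standing = €783.43
Difference = |€1,580.32 − €783.43| = €796.89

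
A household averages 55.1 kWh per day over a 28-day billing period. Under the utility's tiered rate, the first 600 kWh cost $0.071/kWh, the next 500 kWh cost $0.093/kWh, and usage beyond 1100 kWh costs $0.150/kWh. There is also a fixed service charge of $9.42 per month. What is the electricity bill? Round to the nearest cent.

Usage = 55.1 kWh/day × 28 days = 1542.8 kWh
First 600 kWh × $0.071 = $42.60
Next 500 kWh × $0.093 = $46.50
Remaining 442.8 kWh × $0.150 = $66.42
Energy charge = $155.52; + service $9.42 = $164.94

$164.94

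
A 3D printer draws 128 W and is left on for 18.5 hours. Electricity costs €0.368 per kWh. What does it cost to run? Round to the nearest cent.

€0.87

Energy = 128 W × 18.5 h = 2,368 Wh = 2.368 kWh
Cost = 2.368 kWh × €0.368/kWh = €0.87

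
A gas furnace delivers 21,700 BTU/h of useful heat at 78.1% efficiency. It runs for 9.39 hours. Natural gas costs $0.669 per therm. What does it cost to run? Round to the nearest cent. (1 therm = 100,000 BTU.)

$1.75

Heat delivered = 21,700 BTU/h × 9.39 h = 203,763 BTU
Gas input = 203,763 / 0.781 = 260,900 BTU
= 260,900 / 100,000 = 2.609 therm
Cost = 2.609 × $0.669/therm = $1.75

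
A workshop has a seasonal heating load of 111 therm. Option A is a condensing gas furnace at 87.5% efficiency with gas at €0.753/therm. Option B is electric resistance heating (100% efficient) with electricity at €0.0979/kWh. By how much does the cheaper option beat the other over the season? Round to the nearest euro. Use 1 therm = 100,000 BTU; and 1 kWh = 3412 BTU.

€223

Heat load = 111 therm × 100,000 = 11,100,000 BTU
Gas: input = 11,100,000 / 0.875 = 12,685,714 BTU = 126.9 therm → 126.9 × €0.753 = €95.52
Electric: 11,100,000 BTU / 3412 = 3,253 kWh → × €0.0979 = €318.49
Difference = |€95.52 − €318.49| = €222.97 ≈ €223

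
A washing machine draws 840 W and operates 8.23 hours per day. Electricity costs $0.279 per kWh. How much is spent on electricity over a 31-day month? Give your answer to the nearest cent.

$59.79

Energy = 840 W × 8.23 h/day × 31 days = 214,309 Wh = 214.3 kWh
Cost = 214.3 kWh × $0.279/kWh = $59.79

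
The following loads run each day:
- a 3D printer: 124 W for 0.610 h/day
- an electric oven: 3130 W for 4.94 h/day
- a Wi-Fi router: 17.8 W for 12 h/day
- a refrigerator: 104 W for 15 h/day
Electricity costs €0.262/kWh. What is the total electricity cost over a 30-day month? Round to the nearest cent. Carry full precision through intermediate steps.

3D printer: 124 W × 0.610 h × 30 d = 2,269 Wh = 2.269 kWh
electric oven: 3130 W × 4.94 h × 30 d = 463,866 Wh = 463.9 kWh
Wi-Fi router: 17.8 W × 12 h × 30 d = 6,408 Wh = 6.408 kWh
refrigerator: 104 W × 15 h × 30 d = 46,800 Wh = 46.8 kWh
Total energy = 2.269 + 463.9 + 6.408 + 46.8 = 519.3 kWh
Cost = 519.3 kWh × €0.262 = €136.07

€136.07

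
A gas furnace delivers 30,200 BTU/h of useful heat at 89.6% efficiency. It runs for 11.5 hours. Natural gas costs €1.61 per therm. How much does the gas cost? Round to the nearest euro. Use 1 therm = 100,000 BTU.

€6

Heat delivered = 30,200 BTU/h × 11.5 h = 347,300 BTU
Gas input = 347,300 / 0.896 = 387,612 BTU
= 387,612 / 100,000 = 3.876 therm
Cost = 3.876 × €1.61/therm = €6.24 ≈ €6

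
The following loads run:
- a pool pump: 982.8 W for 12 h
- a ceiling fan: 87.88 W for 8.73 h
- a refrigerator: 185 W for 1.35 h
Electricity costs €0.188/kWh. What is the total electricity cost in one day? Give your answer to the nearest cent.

pool pump: 982.8 W × 12 h = 11,794 Wh = 11.79 kWh
ceiling fan: 87.88 W × 8.73 h = 767 Wh = 0.7672 kWh
refrigerator: 185 W × 1.35 h = 250 Wh = 0.2498 kWh
Total energy = 11.79 + 0.7672 + 0.2498 = 12.81 kWh
Cost = 12.81 kWh × €0.188 = €2.41

€2.41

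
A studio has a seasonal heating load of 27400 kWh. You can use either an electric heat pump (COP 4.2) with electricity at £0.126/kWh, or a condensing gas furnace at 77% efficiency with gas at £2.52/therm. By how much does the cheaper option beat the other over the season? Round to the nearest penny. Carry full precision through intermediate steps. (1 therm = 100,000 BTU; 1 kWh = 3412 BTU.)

£2237.63

Heat load = 27400 kWh × 3412 = 93,488,800 BTU
Gas: input = 93,488,800 / 0.77 = 121,414,026 BTU = 1,214 therm → 1,214 × £2.52 = £3,059.63
Heat pump: 93,488,800 BTU / 3412 = 27,400 kWh heat; / 4.2 = 6,524 kWh in → × £0.126 = £822.00
Difference = |£3,059.63 − £822.00| = £2,237.63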